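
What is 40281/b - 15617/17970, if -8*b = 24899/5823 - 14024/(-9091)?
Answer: -306551588207355217/5535093541170 ≈ -55383.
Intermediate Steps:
b = -308018561/423495144 (b = -(24899/5823 - 14024/(-9091))/8 = -(24899*(1/5823) - 14024*(-1/9091))/8 = -(24899/5823 + 14024/9091)/8 = -1/8*308018561/52936893 = -308018561/423495144 ≈ -0.72732)
40281/b - 15617/17970 = 40281/(-308018561/423495144) - 15617/17970 = 40281*(-423495144/308018561) - 15617*1/17970 = -17058807895464/308018561 - 15617/17970 = -306551588207355217/5535093541170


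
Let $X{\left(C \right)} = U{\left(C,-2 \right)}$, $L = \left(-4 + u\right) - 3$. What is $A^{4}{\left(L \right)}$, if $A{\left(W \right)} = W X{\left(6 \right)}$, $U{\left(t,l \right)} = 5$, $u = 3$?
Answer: $160000$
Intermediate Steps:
$L = -4$ ($L = \left(-4 + 3\right) - 3 = -1 - 3 = -4$)
$X{\left(C \right)} = 5$
$A{\left(W \right)} = 5 W$ ($A{\left(W \right)} = W 5 = 5 W$)
$A^{4}{\left(L \right)} = \left(5 \left(-4\right)\right)^{4} = \left(-20\right)^{4} = 160000$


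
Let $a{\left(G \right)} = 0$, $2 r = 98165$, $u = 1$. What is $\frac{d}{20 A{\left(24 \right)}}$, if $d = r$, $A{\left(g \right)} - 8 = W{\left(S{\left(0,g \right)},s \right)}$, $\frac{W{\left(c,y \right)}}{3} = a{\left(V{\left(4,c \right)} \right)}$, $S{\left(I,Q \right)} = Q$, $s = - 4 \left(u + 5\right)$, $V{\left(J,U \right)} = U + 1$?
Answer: $\frac{19633}{64} \approx 306.77$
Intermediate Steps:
$V{\left(J,U \right)} = 1 + U$
$s = -24$ ($s = - 4 \left(1 + 5\right) = \left(-4\right) 6 = -24$)
$r = \frac{98165}{2}$ ($r = \frac{1}{2} \cdot 98165 = \frac{98165}{2} \approx 49083.0$)
$W{\left(c,y \right)} = 0$ ($W{\left(c,y \right)} = 3 \cdot 0 = 0$)
$A{\left(g \right)} = 8$ ($A{\left(g \right)} = 8 + 0 = 8$)
$d = \frac{98165}{2} \approx 49083.0$
$\frac{d}{20 A{\left(24 \right)}} = \frac{98165}{2 \cdot 20 \cdot 8} = \frac{98165}{2 \cdot 160} = \frac{98165}{2} \cdot \frac{1}{160} = \frac{19633}{64}$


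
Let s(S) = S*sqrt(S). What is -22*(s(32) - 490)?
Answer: 10780 - 2816*sqrt(2) ≈ 6797.6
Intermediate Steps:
s(S) = S**(3/2)
-22*(s(32) - 490) = -22*(32**(3/2) - 490) = -22*(128*sqrt(2) - 490) = -22*(-490 + 128*sqrt(2)) = 10780 - 2816*sqrt(2)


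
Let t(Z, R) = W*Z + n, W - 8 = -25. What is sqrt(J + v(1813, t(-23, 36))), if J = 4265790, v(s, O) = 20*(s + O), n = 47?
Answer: sqrt(4310810) ≈ 2076.3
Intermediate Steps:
W = -17 (W = 8 - 25 = -17)
t(Z, R) = 47 - 17*Z (t(Z, R) = -17*Z + 47 = 47 - 17*Z)
v(s, O) = 20*O + 20*s (v(s, O) = 20*(O + s) = 20*O + 20*s)
sqrt(J + v(1813, t(-23, 36))) = sqrt(4265790 + (20*(47 - 17*(-23)) + 20*1813)) = sqrt(4265790 + (20*(47 + 391) + 36260)) = sqrt(4265790 + (20*438 + 36260)) = sqrt(4265790 + (8760 + 36260)) = sqrt(4265790 + 45020) = sqrt(4310810)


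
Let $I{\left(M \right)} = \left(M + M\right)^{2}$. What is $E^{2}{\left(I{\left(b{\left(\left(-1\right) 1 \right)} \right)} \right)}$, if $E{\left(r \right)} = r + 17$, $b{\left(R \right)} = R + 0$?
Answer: $441$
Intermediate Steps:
$b{\left(R \right)} = R$
$I{\left(M \right)} = 4 M^{2}$ ($I{\left(M \right)} = \left(2 M\right)^{2} = 4 M^{2}$)
$E{\left(r \right)} = 17 + r$
$E^{2}{\left(I{\left(b{\left(\left(-1\right) 1 \right)} \right)} \right)} = \left(17 + 4 \left(\left(-1\right) 1\right)^{2}\right)^{2} = \left(17 + 4 \left(-1\right)^{2}\right)^{2} = \left(17 + 4 \cdot 1\right)^{2} = \left(17 + 4\right)^{2} = 21^{2} = 441$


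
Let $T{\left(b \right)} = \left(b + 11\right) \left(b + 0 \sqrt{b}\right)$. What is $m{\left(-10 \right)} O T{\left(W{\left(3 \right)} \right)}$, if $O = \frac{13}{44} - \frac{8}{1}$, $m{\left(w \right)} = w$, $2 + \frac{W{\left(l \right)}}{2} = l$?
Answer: $\frac{22035}{11} \approx 2003.2$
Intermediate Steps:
$W{\left(l \right)} = -4 + 2 l$
$T{\left(b \right)} = b \left(11 + b\right)$ ($T{\left(b \right)} = \left(11 + b\right) \left(b + 0\right) = \left(11 + b\right) b = b \left(11 + b\right)$)
$O = - \frac{339}{44}$ ($O = 13 \cdot \frac{1}{44} - 8 = \frac{13}{44} - 8 = - \frac{339}{44} \approx -7.7045$)
$m{\left(-10 \right)} O T{\left(W{\left(3 \right)} \right)} = \left(-10\right) \left(- \frac{339}{44}\right) \left(-4 + 2 \cdot 3\right) \left(11 + \left(-4 + 2 \cdot 3\right)\right) = \frac{1695 \left(-4 + 6\right) \left(11 + \left(-4 + 6\right)\right)}{22} = \frac{1695 \cdot 2 \left(11 + 2\right)}{22} = \frac{1695 \cdot 2 \cdot 13}{22} = \frac{1695}{22} \cdot 26 = \frac{22035}{11}$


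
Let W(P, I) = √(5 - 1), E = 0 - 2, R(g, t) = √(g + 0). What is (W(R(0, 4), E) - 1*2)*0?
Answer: 0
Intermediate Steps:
R(g, t) = √g
E = -2
W(P, I) = 2 (W(P, I) = √4 = 2)
(W(R(0, 4), E) - 1*2)*0 = (2 - 1*2)*0 = (2 - 2)*0 = 0*0 = 0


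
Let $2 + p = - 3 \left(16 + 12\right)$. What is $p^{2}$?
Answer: $7396$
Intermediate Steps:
$p = -86$ ($p = -2 - 3 \left(16 + 12\right) = -2 - 84 = -86$)
$p^{2} = \left(-86\right)^{2} = 7396$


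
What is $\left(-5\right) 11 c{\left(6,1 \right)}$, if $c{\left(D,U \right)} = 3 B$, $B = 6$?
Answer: $-990$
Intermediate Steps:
$c{\left(D,U \right)} = 18$ ($c{\left(D,U \right)} = 3 \cdot 6 = 18$)
$\left(-5\right) 11 c{\left(6,1 \right)} = \left(-5\right) 11 \cdot 18 = \left(-55\right) 18 = -990$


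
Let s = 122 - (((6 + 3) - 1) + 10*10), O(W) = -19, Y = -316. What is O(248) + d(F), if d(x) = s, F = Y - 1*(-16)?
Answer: -5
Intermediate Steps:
F = -300 (F = -316 - 1*(-16) = -316 + 16 = -300)
s = 14 (s = 122 - ((9 - 1) + 100) = 122 - (8 + 100) = 122 - 1*108 = 122 - 108 = 14)
d(x) = 14
O(248) + d(F) = -19 + 14 = -5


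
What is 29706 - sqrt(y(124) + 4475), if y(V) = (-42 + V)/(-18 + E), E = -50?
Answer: 29706 - 3*sqrt(574634)/34 ≈ 29639.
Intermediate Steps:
y(V) = 21/34 - V/68 (y(V) = (-42 + V)/(-18 - 50) = (-42 + V)/(-68) = (-42 + V)*(-1/68) = 21/34 - V/68)
29706 - sqrt(y(124) + 4475) = 29706 - sqrt((21/34 - 1/68*124) + 4475) = 29706 - sqrt((21/34 - 31/17) + 4475) = 29706 - sqrt(-41/34 + 4475) = 29706 - sqrt(152109/34) = 29706 - 3*sqrt(574634)/34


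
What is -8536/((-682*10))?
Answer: 194/155 ≈ 1.2516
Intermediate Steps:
-8536/((-682*10)) = -8536/(-6820) = -8536*(-1/6820) = 194/155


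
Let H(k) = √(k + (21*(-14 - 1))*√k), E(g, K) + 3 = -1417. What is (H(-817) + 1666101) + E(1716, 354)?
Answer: 1664681 + √(-817 - 315*I*√817) ≈ 1.6647e+6 - 70.206*I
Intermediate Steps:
E(g, K) = -1420 (E(g, K) = -3 - 1417 = -1420)
H(k) = √(k - 315*√k) (H(k) = √(k + (21*(-15))*√k) = √(k - 315*√k))
(H(-817) + 1666101) + E(1716, 354) = (√(-817 - 315*I*√817) + 1666101) - 1420 = (1666101 + √(-817 - 315*I*√817)) - 1420 = 1664681 + √(-817 - 315*I*√817)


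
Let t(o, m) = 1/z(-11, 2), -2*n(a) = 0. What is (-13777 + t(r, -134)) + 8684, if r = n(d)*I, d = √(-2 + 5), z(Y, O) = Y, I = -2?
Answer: -56024/11 ≈ -5093.1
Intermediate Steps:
d = √3 ≈ 1.7320
n(a) = 0 (n(a) = -½*0 = 0)
r = 0 (r = 0*(-2) = 0)
t(o, m) = -1/11 (t(o, m) = 1/(-11) = -1/11)
(-13777 + t(r, -134)) + 8684 = (-13777 - 1/11) + 8684 = -151548/11 + 8684 = -56024/11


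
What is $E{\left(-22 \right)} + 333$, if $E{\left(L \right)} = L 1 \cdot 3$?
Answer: $267$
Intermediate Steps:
$E{\left(L \right)} = 3 L$ ($E{\left(L \right)} = L 3 = 3 L$)
$E{\left(-22 \right)} + 333 = 3 \left(-22\right) + 333 = -66 + 333 = 267$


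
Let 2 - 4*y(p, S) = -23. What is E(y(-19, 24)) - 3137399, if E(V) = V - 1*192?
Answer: -12550339/4 ≈ -3.1376e+6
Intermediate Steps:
y(p, S) = 25/4 (y(p, S) = 1/2 - 1/4*(-23) = 1/2 + 23/4 = 25/4)
E(V) = -192 + V (E(V) = V - 192 = -192 + V)
E(y(-19, 24)) - 3137399 = (-192 + 25/4) - 3137399 = -743/4 - 3137399 = -12550339/4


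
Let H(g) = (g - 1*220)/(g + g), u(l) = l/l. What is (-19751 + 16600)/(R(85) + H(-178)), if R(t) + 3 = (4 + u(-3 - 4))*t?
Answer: -560878/75315 ≈ -7.4471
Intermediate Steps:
u(l) = 1
H(g) = (-220 + g)/(2*g) (H(g) = (g - 220)/((2*g)) = (-220 + g)*(1/(2*g)) = (-220 + g)/(2*g))
R(t) = -3 + 5*t (R(t) = -3 + (4 + 1)*t = -3 + 5*t)
(-19751 + 16600)/(R(85) + H(-178)) = (-19751 + 16600)/((-3 + 5*85) + (½)*(-220 - 178)/(-178)) = -3151/((-3 + 425) + (½)*(-1/178)*(-398)) = -3151/(422 + 199/178) = -3151/75315/178 = -3151*178/75315 = -560878/75315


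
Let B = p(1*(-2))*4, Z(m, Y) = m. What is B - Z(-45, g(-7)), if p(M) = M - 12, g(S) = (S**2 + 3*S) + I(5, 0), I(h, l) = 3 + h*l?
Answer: -11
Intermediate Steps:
g(S) = 3 + S**2 + 3*S (g(S) = (S**2 + 3*S) + (3 + 5*0) = (S**2 + 3*S) + (3 + 0) = (S**2 + 3*S) + 3 = 3 + S**2 + 3*S)
p(M) = -12 + M
B = -56 (B = (-12 + 1*(-2))*4 = (-12 - 2)*4 = -14*4 = -56)
B - Z(-45, g(-7)) = -56 - 1*(-45) = -56 + 45 = -11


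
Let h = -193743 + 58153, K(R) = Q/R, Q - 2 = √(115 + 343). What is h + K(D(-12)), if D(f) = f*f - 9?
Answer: -18304648/135 + √458/135 ≈ -1.3559e+5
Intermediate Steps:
D(f) = -9 + f² (D(f) = f² - 9 = -9 + f²)
Q = 2 + √458 (Q = 2 + √(115 + 343) = 2 + √458 ≈ 23.401)
K(R) = (2 + √458)/R
h = -135590
h + K(D(-12)) = -135590 + (2 + √458)/(-9 + (-12)²) = -135590 + (2 + √458)/(-9 + 144) = -135590 + (2 + √458)/135 = -135590 + (2/135 + √458/135) = -18304648/135 + √458/135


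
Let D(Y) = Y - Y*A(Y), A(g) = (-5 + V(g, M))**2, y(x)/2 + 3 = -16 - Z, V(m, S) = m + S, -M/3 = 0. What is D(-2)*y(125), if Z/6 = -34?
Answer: 35520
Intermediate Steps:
M = 0 (M = -3*0 = 0)
V(m, S) = S + m
Z = -204 (Z = 6*(-34) = -204)
y(x) = 370 (y(x) = -6 + 2*(-16 - 1*(-204)) = -6 + 2*(-16 + 204) = -6 + 2*188 = -6 + 376 = 370)
A(g) = (-5 + g)**2 (A(g) = (-5 + (0 + g))**2 = (-5 + g)**2)
D(Y) = Y - Y*(-5 + Y)**2
D(-2)*y(125) = (-2 - 1*(-2)*(-5 - 2)**2)*370 = (-2 - 1*(-2)*(-7)**2)*370 = (-2 - 1*(-2)*49)*370 = (-2 + 98)*370 = 96*370 = 35520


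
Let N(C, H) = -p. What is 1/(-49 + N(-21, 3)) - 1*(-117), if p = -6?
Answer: 5030/43 ≈ 116.98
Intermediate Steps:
N(C, H) = 6 (N(C, H) = -1*(-6) = 6)
1/(-49 + N(-21, 3)) - 1*(-117) = 1/(-49 + 6) - 1*(-117) = 1/(-43) + 117 = -1/43 + 117 = 5030/43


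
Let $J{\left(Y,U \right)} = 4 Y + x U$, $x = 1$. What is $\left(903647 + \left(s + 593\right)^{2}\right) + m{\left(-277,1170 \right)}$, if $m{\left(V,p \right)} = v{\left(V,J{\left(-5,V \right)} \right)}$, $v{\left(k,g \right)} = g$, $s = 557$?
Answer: $2225850$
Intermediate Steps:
$J{\left(Y,U \right)} = U + 4 Y$ ($J{\left(Y,U \right)} = 4 Y + 1 U = 4 Y + U = U + 4 Y$)
$m{\left(V,p \right)} = -20 + V$ ($m{\left(V,p \right)} = V + 4 \left(-5\right) = V - 20 = -20 + V$)
$\left(903647 + \left(s + 593\right)^{2}\right) + m{\left(-277,1170 \right)} = \left(903647 + \left(557 + 593\right)^{2}\right) - 297 = \left(903647 + 1150^{2}\right) - 297 = \left(903647 + 1322500\right) - 297 = 2226147 - 297 = 2225850$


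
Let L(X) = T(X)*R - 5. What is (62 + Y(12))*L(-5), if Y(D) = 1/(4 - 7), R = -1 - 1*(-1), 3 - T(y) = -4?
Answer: -925/3 ≈ -308.33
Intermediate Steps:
T(y) = 7 (T(y) = 3 - 1*(-4) = 3 + 4 = 7)
R = 0 (R = -1 + 1 = 0)
Y(D) = -⅓ (Y(D) = 1/(-3) = -⅓)
L(X) = -5 (L(X) = 7*0 - 5 = 0 - 5 = -5)
(62 + Y(12))*L(-5) = (62 - ⅓)*(-5) = (185/3)*(-5) = -925/3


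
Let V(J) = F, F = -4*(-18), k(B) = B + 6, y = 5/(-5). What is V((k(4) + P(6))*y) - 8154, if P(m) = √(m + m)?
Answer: -8082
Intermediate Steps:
y = -1 (y = 5*(-⅕) = -1)
P(m) = √2*√m (P(m) = √(2*m) = √2*√m)
k(B) = 6 + B
F = 72
V(J) = 72
V((k(4) + P(6))*y) - 8154 = 72 - 8154 = -8082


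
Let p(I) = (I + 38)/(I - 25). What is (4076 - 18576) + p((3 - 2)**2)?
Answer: -116013/8 ≈ -14502.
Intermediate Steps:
p(I) = (38 + I)/(-25 + I)
(4076 - 18576) + p((3 - 2)**2) = (4076 - 18576) + (38 + (3 - 2)**2)/(-25 + (3 - 2)**2) = -14500 + (38 + 1**2)/(-25 + 1**2) = -14500 + (38 + 1)/(-25 + 1) = -14500 + 39/(-24) = -14500 - 1/24*39 = -14500 - 13/8 = -116013/8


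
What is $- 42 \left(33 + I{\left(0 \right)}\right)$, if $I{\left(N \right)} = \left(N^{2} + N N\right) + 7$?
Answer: $-1680$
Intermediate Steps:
$I{\left(N \right)} = 7 + 2 N^{2}$ ($I{\left(N \right)} = \left(N^{2} + N^{2}\right) + 7 = 2 N^{2} + 7 = 7 + 2 N^{2}$)
$- 42 \left(33 + I{\left(0 \right)}\right) = - 42 \left(33 + \left(7 + 2 \cdot 0^{2}\right)\right) = - 42 \left(33 + \left(7 + 2 \cdot 0\right)\right) = - 42 \left(33 + \left(7 + 0\right)\right) = - 42 \left(33 + 7\right) = \left(-42\right) 40 = -1680$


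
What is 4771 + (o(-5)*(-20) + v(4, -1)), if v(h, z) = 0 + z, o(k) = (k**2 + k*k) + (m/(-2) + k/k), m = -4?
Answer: 3710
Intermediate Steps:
o(k) = 3 + 2*k**2 (o(k) = (k**2 + k*k) + (-4/(-2) + k/k) = (k**2 + k**2) + (-4*(-1/2) + 1) = 2*k**2 + (2 + 1) = 2*k**2 + 3 = 3 + 2*k**2)
v(h, z) = z
4771 + (o(-5)*(-20) + v(4, -1)) = 4771 + ((3 + 2*(-5)**2)*(-20) - 1) = 4771 + ((3 + 2*25)*(-20) - 1) = 4771 + ((3 + 50)*(-20) - 1) = 4771 + (53*(-20) - 1) = 4771 + (-1060 - 1) = 4771 - 1061 = 3710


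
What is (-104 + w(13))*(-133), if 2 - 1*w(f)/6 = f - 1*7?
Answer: 17024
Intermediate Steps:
w(f) = 54 - 6*f (w(f) = 12 - 6*(f - 1*7) = 12 - 6*(f - 7) = 12 - 6*(-7 + f) = 12 + (42 - 6*f) = 54 - 6*f)
(-104 + w(13))*(-133) = (-104 + (54 - 6*13))*(-133) = (-104 + (54 - 78))*(-133) = (-104 - 24)*(-133) = -128*(-133) = 17024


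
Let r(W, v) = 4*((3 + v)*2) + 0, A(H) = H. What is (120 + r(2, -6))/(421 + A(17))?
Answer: 16/73 ≈ 0.21918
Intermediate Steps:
r(W, v) = 24 + 8*v (r(W, v) = 4*(6 + 2*v) + 0 = (24 + 8*v) + 0 = 24 + 8*v)
(120 + r(2, -6))/(421 + A(17)) = (120 + (24 + 8*(-6)))/(421 + 17) = (120 + (24 - 48))/438 = (120 - 24)*(1/438) = 96*(1/438) = 16/73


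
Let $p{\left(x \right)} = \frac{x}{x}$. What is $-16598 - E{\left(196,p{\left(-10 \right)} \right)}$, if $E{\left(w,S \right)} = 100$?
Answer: $-16698$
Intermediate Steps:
$p{\left(x \right)} = 1$
$-16598 - E{\left(196,p{\left(-10 \right)} \right)} = -16598 - 100 = -16698$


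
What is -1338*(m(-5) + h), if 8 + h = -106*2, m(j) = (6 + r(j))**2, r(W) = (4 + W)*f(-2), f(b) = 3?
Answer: 282318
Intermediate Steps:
r(W) = 12 + 3*W (r(W) = (4 + W)*3 = 12 + 3*W)
m(j) = (18 + 3*j)**2 (m(j) = (6 + (12 + 3*j))**2 = (18 + 3*j)**2)
h = -220 (h = -8 - 106*2 = -8 - 212 = -220)
-1338*(m(-5) + h) = -1338*(9*(6 - 5)**2 - 220) = -1338*(9*1**2 - 220) = -1338*(9*1 - 220) = -1338*(9 - 220) = -1338*(-211) = 282318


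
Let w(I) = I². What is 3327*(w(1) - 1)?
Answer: 0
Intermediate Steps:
3327*(w(1) - 1) = 3327*(1² - 1) = 3327*(1 - 1) = 3327*0 = 0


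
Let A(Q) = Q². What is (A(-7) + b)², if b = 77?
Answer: 15876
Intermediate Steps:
(A(-7) + b)² = ((-7)² + 77)² = (49 + 77)² = 126² = 15876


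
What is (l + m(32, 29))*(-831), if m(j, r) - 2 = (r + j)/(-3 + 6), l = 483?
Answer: -419932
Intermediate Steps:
m(j, r) = 2 + j/3 + r/3 (m(j, r) = 2 + (r + j)/(-3 + 6) = 2 + (j + r)/3 = 2 + (j + r)*(⅓) = 2 + (j/3 + r/3) = 2 + j/3 + r/3)
(l + m(32, 29))*(-831) = (483 + (2 + (⅓)*32 + (⅓)*29))*(-831) = (483 + (2 + 32/3 + 29/3))*(-831) = (483 + 67/3)*(-831) = (1516/3)*(-831) = -419932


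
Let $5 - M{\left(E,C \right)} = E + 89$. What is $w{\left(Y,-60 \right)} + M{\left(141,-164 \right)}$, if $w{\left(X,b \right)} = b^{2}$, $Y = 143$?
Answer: $3375$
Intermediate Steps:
$M{\left(E,C \right)} = -84 - E$ ($M{\left(E,C \right)} = 5 - \left(E + 89\right) = 5 - \left(89 + E\right) = -84 - E$)
$w{\left(Y,-60 \right)} + M{\left(141,-164 \right)} = \left(-60\right)^{2} - 225 = 3600 - 225 = 3375$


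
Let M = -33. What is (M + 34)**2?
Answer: 1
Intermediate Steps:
(M + 34)**2 = (-33 + 34)**2 = 1**2 = 1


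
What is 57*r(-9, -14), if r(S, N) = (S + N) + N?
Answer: -2109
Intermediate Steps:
r(S, N) = S + 2*N (r(S, N) = (N + S) + N = S + 2*N)
57*r(-9, -14) = 57*(-9 + 2*(-14)) = 57*(-9 - 28) = 57*(-37) = -2109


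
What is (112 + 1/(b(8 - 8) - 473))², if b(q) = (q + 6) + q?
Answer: 2735603809/218089 ≈ 12544.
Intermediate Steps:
b(q) = 6 + 2*q (b(q) = (6 + q) + q = 6 + 2*q)
(112 + 1/(b(8 - 8) - 473))² = (112 + 1/((6 + 2*(8 - 8)) - 473))² = (112 + 1/((6 + 2*0) - 473))² = (112 + 1/((6 + 0) - 473))² = (112 + 1/(6 - 473))² = (112 + 1/(-467))² = (112 - 1/467)² = (52303/467)² = 2735603809/218089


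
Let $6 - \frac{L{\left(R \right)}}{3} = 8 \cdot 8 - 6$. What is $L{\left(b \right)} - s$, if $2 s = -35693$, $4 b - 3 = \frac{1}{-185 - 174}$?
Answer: $\frac{35381}{2} \approx 17691.0$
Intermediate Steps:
$b = \frac{269}{359}$ ($b = \frac{3}{4} + \frac{1}{4 \left(-185 - 174\right)} = \frac{3}{4} + \frac{1}{4 \left(-359\right)} = \frac{3}{4} + \frac{1}{4} \left(- \frac{1}{359}\right) = \frac{3}{4} - \frac{1}{1436} = \frac{269}{359} \approx 0.7493$)
$L{\left(R \right)} = -156$ ($L{\left(R \right)} = 18 - 3 \left(8 \cdot 8 - 6\right) = 18 - 3 \left(64 - 6\right) = 18 - 174 = -156$)
$s = - \frac{35693}{2}$ ($s = \frac{1}{2} \left(-35693\right) = - \frac{35693}{2} \approx -17847.0$)
$L{\left(b \right)} - s = -156 - - \frac{35693}{2} = -156 + \frac{35693}{2} = \frac{35381}{2}$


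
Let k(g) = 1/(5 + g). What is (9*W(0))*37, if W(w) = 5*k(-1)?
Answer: 1665/4 ≈ 416.25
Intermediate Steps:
W(w) = 5/4 (W(w) = 5/(5 - 1) = 5/4)
(9*W(0))*37 = (9*(5/4))*37 = (45/4)*37 = 1665/4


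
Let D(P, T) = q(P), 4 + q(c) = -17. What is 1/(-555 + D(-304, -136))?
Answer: -1/576 ≈ -0.0017361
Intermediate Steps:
q(c) = -21 (q(c) = -4 - 17 = -21)
D(P, T) = -21
1/(-555 + D(-304, -136)) = 1/(-555 - 21) = 1/(-576) = -1/576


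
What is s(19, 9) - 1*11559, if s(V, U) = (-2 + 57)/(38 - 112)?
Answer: -855421/74 ≈ -11560.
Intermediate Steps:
s(V, U) = -55/74 (s(V, U) = 55/(-74) = 55*(-1/74) = -55/74)
s(19, 9) - 1*11559 = -55/74 - 1*11559 = -55/74 - 11559 = -855421/74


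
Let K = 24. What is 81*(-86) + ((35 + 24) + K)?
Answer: -6883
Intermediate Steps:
81*(-86) + ((35 + 24) + K) = 81*(-86) + ((35 + 24) + 24) = -6966 + (59 + 24) = -6966 + 83 = -6883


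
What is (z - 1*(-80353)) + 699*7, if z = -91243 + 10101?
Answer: 4104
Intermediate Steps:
z = -81142
(z - 1*(-80353)) + 699*7 = (-81142 - 1*(-80353)) + 699*7 = (-81142 + 80353) + 4893 = -789 + 4893 = 4104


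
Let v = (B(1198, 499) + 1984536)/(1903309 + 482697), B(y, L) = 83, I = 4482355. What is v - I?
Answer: -1527846277073/340858 ≈ -4.4824e+6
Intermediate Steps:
v = 283517/340858 (v = (83 + 1984536)/(1903309 + 482697) = 1984619/2386006 = 1984619*(1/2386006) = 283517/340858 ≈ 0.83177)
v - I = 283517/340858 - 1*4482355 = 283517/340858 - 4482355 = -1527846277073/340858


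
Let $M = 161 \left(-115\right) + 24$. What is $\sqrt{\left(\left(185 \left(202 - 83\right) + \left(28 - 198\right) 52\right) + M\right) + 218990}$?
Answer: $\sqrt{213674} \approx 462.25$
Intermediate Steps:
$M = -18491$ ($M = -18515 + 24 = -18491$)
$\sqrt{\left(\left(185 \left(202 - 83\right) + \left(28 - 198\right) 52\right) + M\right) + 218990} = \sqrt{\left(\left(185 \left(202 - 83\right) + \left(28 - 198\right) 52\right) - 18491\right) + 218990} = \sqrt{\left(\left(185 \cdot 119 - 8840\right) - 18491\right) + 218990} = \sqrt{\left(\left(22015 - 8840\right) - 18491\right) + 218990} = \sqrt{\left(13175 - 18491\right) + 218990} = \sqrt{-5316 + 218990} = \sqrt{213674}$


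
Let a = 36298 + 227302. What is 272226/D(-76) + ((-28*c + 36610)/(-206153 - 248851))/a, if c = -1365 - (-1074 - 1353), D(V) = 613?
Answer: 16325264509440319/36761320173600 ≈ 444.09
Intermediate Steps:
a = 263600
c = 1062 (c = -1365 - 1*(-2427) = -1365 + 2427 = 1062)
272226/D(-76) + ((-28*c + 36610)/(-206153 - 248851))/a = 272226/613 + ((-28*1062 + 36610)/(-206153 - 248851))/263600 = 272226*(1/613) + ((-29736 + 36610)/(-455004))*(1/263600) = 272226/613 + (6874*(-1/455004))*(1/263600) = 272226/613 - 3437/227502*1/263600 = 272226/613 - 3437/59969527200 = 16325264509440319/36761320173600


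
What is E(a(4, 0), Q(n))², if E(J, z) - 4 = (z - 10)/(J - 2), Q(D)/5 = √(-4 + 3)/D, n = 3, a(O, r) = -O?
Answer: 10379/324 - 85*I/27 ≈ 32.034 - 3.1481*I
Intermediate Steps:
Q(D) = 5*I/D (Q(D) = 5*(√(-4 + 3)/D) = 5*(√(-1)/D) = 5*(I/D) = 5*I/D)
E(J, z) = 4 + (-10 + z)/(-2 + J) (E(J, z) = 4 + (z - 10)/(J - 2) = 4 + (-10 + z)/(-2 + J))
E(a(4, 0), Q(n))² = ((-18 + 5*I/3 + 4*(-1*4))/(-2 - 1*4))² = ((-18 + 5*I*(⅓) + 4*(-4))/(-2 - 4))² = ((-18 + 5*I/3 - 16)/(-6))² = (-(-34 + 5*I/3)/6)² = (17/3 - 5*I/18)²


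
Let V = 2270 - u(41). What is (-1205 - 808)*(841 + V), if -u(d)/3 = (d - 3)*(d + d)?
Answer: -25079967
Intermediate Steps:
u(d) = -6*d*(-3 + d) (u(d) = -3*(d - 3)*(d + d) = -3*(-3 + d)*2*d = -6*d*(-3 + d))
V = 11618 (V = 2270 - 6*41*(3 - 1*41) = 2270 - 6*41*(3 - 41) = 2270 - 6*41*(-38) = 2270 - 1*(-9348) = 2270 + 9348 = 11618)
(-1205 - 808)*(841 + V) = (-1205 - 808)*(841 + 11618) = -2013*12459 = -25079967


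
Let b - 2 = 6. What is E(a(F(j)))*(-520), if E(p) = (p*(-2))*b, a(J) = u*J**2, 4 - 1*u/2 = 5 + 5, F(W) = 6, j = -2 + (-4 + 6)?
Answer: -3594240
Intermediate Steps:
b = 8 (b = 2 + 6 = 8)
j = 0 (j = -2 + 2 = 0)
u = -12 (u = 8 - 2*(5 + 5) = 8 - 2*10 = 8 - 20 = -12)
a(J) = -12*J**2
E(p) = -16*p (E(p) = (p*(-2))*8 = -2*p*8 = -16*p)
E(a(F(j)))*(-520) = -(-192)*6**2*(-520) = -(-192)*36*(-520) = -16*(-432)*(-520) = 6912*(-520) = -3594240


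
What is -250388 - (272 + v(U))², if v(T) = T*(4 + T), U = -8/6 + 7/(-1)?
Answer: -27970957/81 ≈ -3.4532e+5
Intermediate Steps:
U = -25/3 (U = -8*⅙ + 7*(-1) = -4/3 - 7 = -25/3 ≈ -8.3333)
-250388 - (272 + v(U))² = -250388 - (272 - 25*(4 - 25/3)/3)² = -250388 - (272 - 25/3*(-13/3))² = -250388 - (272 + 325/9)² = -250388 - (2773/9)² = -250388 - 1*7689529/81 = -250388 - 7689529/81 = -27970957/81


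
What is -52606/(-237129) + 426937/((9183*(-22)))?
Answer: -30203788039/15968741118 ≈ -1.8914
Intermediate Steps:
-52606/(-237129) + 426937/((9183*(-22))) = -52606*(-1/237129) + 426937/(-202026) = 52606/237129 + 426937*(-1/202026) = 52606/237129 - 426937/202026 = -30203788039/15968741118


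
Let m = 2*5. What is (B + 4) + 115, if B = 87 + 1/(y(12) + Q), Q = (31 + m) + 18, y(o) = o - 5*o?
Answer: 2267/11 ≈ 206.09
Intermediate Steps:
y(o) = -4*o
m = 10
Q = 59 (Q = (31 + 10) + 18 = 41 + 18 = 59)
B = 958/11 (B = 87 + 1/(-4*12 + 59) = 87 + 1/(-48 + 59) = 87 + 1/11 = 958/11 ≈ 87.091)
(B + 4) + 115 = (958/11 + 4) + 115 = 1002/11 + 115 = 2267/11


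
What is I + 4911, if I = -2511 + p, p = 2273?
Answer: 4673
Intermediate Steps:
I = -238 (I = -2511 + 2273 = -238)
I + 4911 = -238 + 4911 = 4673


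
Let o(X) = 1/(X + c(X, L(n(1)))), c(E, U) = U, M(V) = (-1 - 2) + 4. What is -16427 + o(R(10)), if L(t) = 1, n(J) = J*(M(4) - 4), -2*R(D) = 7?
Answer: -82137/5 ≈ -16427.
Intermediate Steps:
R(D) = -7/2 (R(D) = -½*7 = -7/2)
M(V) = 1 (M(V) = -3 + 4 = 1)
n(J) = -3*J (n(J) = J*(1 - 4) = J*(-3) = -3*J)
o(X) = 1/(1 + X) (o(X) = 1/(X + 1) = 1/(1 + X))
-16427 + o(R(10)) = -16427 + 1/(1 - 7/2) = -16427 + 1/(-5/2) = -16427 - ⅖ = -82137/5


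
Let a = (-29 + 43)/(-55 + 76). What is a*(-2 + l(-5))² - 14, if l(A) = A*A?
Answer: 1016/3 ≈ 338.67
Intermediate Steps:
l(A) = A²
a = ⅔ (a = 14/21 = 14*(1/21) = ⅔ ≈ 0.66667)
a*(-2 + l(-5))² - 14 = 2*(-2 + (-5)²)²/3 - 14 = 2*(-2 + 25)²/3 - 14 = (⅔)*23² - 14 = (⅔)*529 - 14 = 1058/3 - 14 = 1016/3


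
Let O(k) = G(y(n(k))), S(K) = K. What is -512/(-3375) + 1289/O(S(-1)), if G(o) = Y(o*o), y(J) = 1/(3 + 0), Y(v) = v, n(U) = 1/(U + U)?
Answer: 39153887/3375 ≈ 11601.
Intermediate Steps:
n(U) = 1/(2*U)
y(J) = 1/3
G(o) = o**2 (G(o) = o*o = o**2)
O(k) = 1/9 (O(k) = (1/3)**2 = 1/9)
-512/(-3375) + 1289/O(S(-1)) = -512/(-3375) + 1289/(1/9) = -512*(-1/3375) + 1289*9 = 512/3375 + 11601 = 39153887/3375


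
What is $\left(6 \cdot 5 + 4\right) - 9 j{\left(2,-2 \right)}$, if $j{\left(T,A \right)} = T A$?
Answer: $70$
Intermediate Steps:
$j{\left(T,A \right)} = A T$
$\left(6 \cdot 5 + 4\right) - 9 j{\left(2,-2 \right)} = \left(6 \cdot 5 + 4\right) - 9 \left(\left(-2\right) 2\right) = \left(30 + 4\right) - -36 = 34 + 36 = 70$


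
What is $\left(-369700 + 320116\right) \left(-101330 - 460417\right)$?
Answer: $27853663248$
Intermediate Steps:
$\left(-369700 + 320116\right) \left(-101330 - 460417\right) = \left(-49584\right) \left(-561747\right) = 27853663248$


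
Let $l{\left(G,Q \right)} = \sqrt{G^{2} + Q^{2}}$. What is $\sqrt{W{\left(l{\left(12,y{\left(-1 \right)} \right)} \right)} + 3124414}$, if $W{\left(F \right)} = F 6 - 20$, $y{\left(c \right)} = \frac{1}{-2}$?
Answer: $\sqrt{3124394 + 3 \sqrt{577}} \approx 1767.6$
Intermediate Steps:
$y{\left(c \right)} = - \frac{1}{2}$
$W{\left(F \right)} = -20 + 6 F$ ($W{\left(F \right)} = 6 F - 20 = -20 + 6 F$)
$\sqrt{W{\left(l{\left(12,y{\left(-1 \right)} \right)} \right)} + 3124414} = \sqrt{\left(-20 + 6 \sqrt{12^{2} + \left(- \frac{1}{2}\right)^{2}}\right) + 3124414} = \sqrt{\left(-20 + 6 \sqrt{144 + \frac{1}{4}}\right) + 3124414} = \sqrt{\left(-20 + 6 \sqrt{\frac{577}{4}}\right) + 3124414} = \sqrt{\left(-20 + 6 \frac{\sqrt{577}}{2}\right) + 3124414} = \sqrt{\left(-20 + 3 \sqrt{577}\right) + 3124414} = \sqrt{3124394 + 3 \sqrt{577}}$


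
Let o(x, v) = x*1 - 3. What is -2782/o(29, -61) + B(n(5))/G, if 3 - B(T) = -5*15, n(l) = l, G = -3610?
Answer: -193174/1805 ≈ -107.02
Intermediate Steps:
o(x, v) = -3 + x (o(x, v) = x - 3 = -3 + x)
B(T) = 78 (B(T) = 3 - (-5)*15 = 3 - 1*(-75) = 3 + 75 = 78)
-2782/o(29, -61) + B(n(5))/G = -2782/(-3 + 29) + 78/(-3610) = -2782/26 + 78*(-1/3610) = -2782*1/26 - 39/1805 = -107 - 39/1805 = -193174/1805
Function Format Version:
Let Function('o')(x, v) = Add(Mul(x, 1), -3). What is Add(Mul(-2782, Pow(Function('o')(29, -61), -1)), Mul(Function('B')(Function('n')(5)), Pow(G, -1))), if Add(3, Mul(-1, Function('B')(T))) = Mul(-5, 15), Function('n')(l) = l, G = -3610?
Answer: Rational(-193174, 1805) ≈ -107.02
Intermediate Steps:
Function('o')(x, v) = Add(-3, x) (Function('o')(x, v) = Add(x, -3) = Add(-3, x))
Function('B')(T) = 78 (Function('B')(T) = Add(3, Mul(-1, Mul(-5, 15))) = Add(3, Mul(-1, -75)) = Add(3, 75) = 78)
Add(Mul(-2782, Pow(Function('o')(29, -61), -1)), Mul(Function('B')(Function('n')(5)), Pow(G, -1))) = Add(Mul(-2782, Pow(Add(-3, 29), -1)), Mul(78, Pow(-3610, -1))) = Add(Mul(-2782, Pow(26, -1)), Mul(78, Rational(-1, 3610))) = Add(Mul(-2782, Rational(1, 26)), Rational(-39, 1805)) = Add(-107, Rational(-39, 1805)) = Rational(-193174, 1805)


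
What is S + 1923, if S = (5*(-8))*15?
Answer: 1323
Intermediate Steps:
S = -600 (S = -40*15 = -600)
S + 1923 = -600 + 1923 = 1323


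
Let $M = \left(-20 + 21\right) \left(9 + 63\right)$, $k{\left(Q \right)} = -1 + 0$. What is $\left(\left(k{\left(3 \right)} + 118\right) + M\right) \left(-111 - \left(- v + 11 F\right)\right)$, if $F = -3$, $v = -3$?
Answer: $-15309$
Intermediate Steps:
$k{\left(Q \right)} = -1$
$M = 72$ ($M = 1 \cdot 72 = 72$)
$\left(\left(k{\left(3 \right)} + 118\right) + M\right) \left(-111 - \left(- v + 11 F\right)\right) = \left(\left(-1 + 118\right) + 72\right) \left(-111 - -30\right) = \left(117 + 72\right) \left(-111 + \left(33 - 3\right)\right) = 189 \left(-111 + 30\right) = 189 \left(-81\right) = -15309$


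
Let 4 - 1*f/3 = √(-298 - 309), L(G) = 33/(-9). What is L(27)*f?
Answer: -44 + 11*I*√607 ≈ -44.0 + 271.01*I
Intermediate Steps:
L(G) = -11/3 (L(G) = 33*(-⅑) = -11/3)
f = 12 - 3*I*√607 (f = 12 - 3*√(-298 - 309) = 12 - 3*I*√607 ≈ 12.0 - 73.912*I)
L(27)*f = -11*(12 - 3*I*√607)/3 = -44 + 11*I*√607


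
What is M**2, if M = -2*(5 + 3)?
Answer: 256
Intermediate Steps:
M = -16 (M = -2*8 = -16)
M**2 = (-16)**2 = 256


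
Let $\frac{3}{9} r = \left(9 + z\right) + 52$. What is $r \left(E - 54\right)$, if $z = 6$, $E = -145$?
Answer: $-39999$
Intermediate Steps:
$r = 201$ ($r = 3 \left(\left(9 + 6\right) + 52\right) = 3 \left(15 + 52\right) = 3 \cdot 67 = 201$)
$r \left(E - 54\right) = 201 \left(-145 - 54\right) = 201 \left(-199\right) = -39999$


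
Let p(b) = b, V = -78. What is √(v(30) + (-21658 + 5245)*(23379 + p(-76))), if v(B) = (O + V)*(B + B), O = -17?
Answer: I*√382477839 ≈ 19557.0*I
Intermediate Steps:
v(B) = -190*B (v(B) = (-17 - 78)*(B + B) = -190*B)
√(v(30) + (-21658 + 5245)*(23379 + p(-76))) = √(-190*30 + (-21658 + 5245)*(23379 - 76)) = √(-5700 - 16413*23303) = √(-5700 - 382472139) = √(-382477839) = I*√382477839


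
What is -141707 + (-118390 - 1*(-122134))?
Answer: -137963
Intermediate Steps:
-141707 + (-118390 - 1*(-122134)) = -141707 + (-118390 + 122134) = -141707 + 3744 = -137963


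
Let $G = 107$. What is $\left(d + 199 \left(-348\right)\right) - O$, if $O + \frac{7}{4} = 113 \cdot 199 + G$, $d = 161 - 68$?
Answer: $- \frac{367005}{4} \approx -91751.0$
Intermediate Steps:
$d = 93$
$O = \frac{90369}{4}$ ($O = - \frac{7}{4} + \left(113 \cdot 199 + 107\right) = - \frac{7}{4} + \left(22487 + 107\right) = - \frac{7}{4} + 22594 = \frac{90369}{4} \approx 22592.0$)
$\left(d + 199 \left(-348\right)\right) - O = \left(93 + 199 \left(-348\right)\right) - \frac{90369}{4} = \left(93 - 69252\right) - \frac{90369}{4} = -69159 - \frac{90369}{4} = - \frac{367005}{4}$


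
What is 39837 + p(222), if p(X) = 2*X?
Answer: 40281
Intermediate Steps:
39837 + p(222) = 39837 + 2*222 = 39837 + 444 = 40281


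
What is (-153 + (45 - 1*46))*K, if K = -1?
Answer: 154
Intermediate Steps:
(-153 + (45 - 1*46))*K = (-153 + (45 - 1*46))*(-1) = (-153 + (45 - 46))*(-1) = (-153 - 1)*(-1) = -154*(-1) = 154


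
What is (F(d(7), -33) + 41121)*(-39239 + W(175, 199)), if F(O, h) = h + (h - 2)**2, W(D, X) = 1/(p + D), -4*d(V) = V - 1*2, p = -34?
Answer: -234105050474/141 ≈ -1.6603e+9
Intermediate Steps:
d(V) = 1/2 - V/4 (d(V) = -(V - 1*2)/4 = -(V - 2)/4 = -(-2 + V)/4 = 1/2 - V/4)
W(D, X) = 1/(-34 + D)
F(O, h) = h + (-2 + h)**2
(F(d(7), -33) + 41121)*(-39239 + W(175, 199)) = ((-33 + (-2 - 33)**2) + 41121)*(-39239 + 1/(-34 + 175)) = ((-33 + (-35)**2) + 41121)*(-39239 + 1/141) = ((-33 + 1225) + 41121)*(-39239 + 1/141) = (1192 + 41121)*(-5532698/141) = 42313*(-5532698/141) = -234105050474/141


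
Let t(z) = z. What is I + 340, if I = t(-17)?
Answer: 323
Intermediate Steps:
I = -17
I + 340 = -17 + 340 = 323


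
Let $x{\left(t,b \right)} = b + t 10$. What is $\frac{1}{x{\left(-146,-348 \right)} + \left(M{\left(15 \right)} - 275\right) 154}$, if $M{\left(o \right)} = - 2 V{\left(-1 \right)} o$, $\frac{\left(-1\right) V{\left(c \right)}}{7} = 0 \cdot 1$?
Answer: $- \frac{1}{44158} \approx -2.2646 \cdot 10^{-5}$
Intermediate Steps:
$V{\left(c \right)} = 0$ ($V{\left(c \right)} = - 7 \cdot 0 \cdot 1 = \left(-7\right) 0 = 0$)
$x{\left(t,b \right)} = b + 10 t$
$M{\left(o \right)} = 0$ ($M{\left(o \right)} = \left(-2\right) 0 o = 0 o = 0$)
$\frac{1}{x{\left(-146,-348 \right)} + \left(M{\left(15 \right)} - 275\right) 154} = \frac{1}{\left(-348 + 10 \left(-146\right)\right) + \left(0 - 275\right) 154} = \frac{1}{\left(-348 - 1460\right) - 42350} = \frac{1}{-1808 - 42350} = \frac{1}{-44158} = - \frac{1}{44158}$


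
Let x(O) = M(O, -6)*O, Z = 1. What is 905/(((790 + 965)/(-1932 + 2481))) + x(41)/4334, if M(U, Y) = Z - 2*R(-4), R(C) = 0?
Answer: 47853293/169026 ≈ 283.11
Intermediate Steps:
M(U, Y) = 1 (M(U, Y) = 1 - 2*0 = 1 + 0 = 1)
x(O) = O (x(O) = 1*O = O)
905/(((790 + 965)/(-1932 + 2481))) + x(41)/4334 = 905/(((790 + 965)/(-1932 + 2481))) + 41/4334 = 905/((1755/549)) + 41*(1/4334) = 905/((1755*(1/549))) + 41/4334 = 905/(195/61) + 41/4334 = 905*(61/195) + 41/4334 = 11041/39 + 41/4334 = 47853293/169026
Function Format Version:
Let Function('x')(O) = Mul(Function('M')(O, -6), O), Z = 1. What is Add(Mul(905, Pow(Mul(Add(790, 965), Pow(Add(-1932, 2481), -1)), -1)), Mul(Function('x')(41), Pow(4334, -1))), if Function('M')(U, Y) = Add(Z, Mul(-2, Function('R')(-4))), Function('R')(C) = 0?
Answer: Rational(47853293, 169026) ≈ 283.11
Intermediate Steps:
Function('M')(U, Y) = 1 (Function('M')(U, Y) = Add(1, Mul(-2, 0)) = Add(1, 0) = 1)
Function('x')(O) = O (Function('x')(O) = Mul(1, O) = O)
Add(Mul(905, Pow(Mul(Add(790, 965), Pow(Add(-1932, 2481), -1)), -1)), Mul(Function('x')(41), Pow(4334, -1))) = Add(Mul(905, Pow(Mul(Add(790, 965), Pow(Add(-1932, 2481), -1)), -1)), Mul(41, Pow(4334, -1))) = Add(Mul(905, Pow(Mul(1755, Pow(549, -1)), -1)), Mul(41, Rational(1, 4334))) = Add(Mul(905, Pow(Mul(1755, Rational(1, 549)), -1)), Rational(41, 4334)) = Add(Mul(905, Pow(Rational(195, 61), -1)), Rational(41, 4334)) = Add(Mul(905, Rational(61, 195)), Rational(41, 4334)) = Add(Rational(11041, 39), Rational(41, 4334)) = Rational(47853293, 169026)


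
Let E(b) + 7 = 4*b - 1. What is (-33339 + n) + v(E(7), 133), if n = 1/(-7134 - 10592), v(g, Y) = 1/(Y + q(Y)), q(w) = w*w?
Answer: -2633053976451/78978193 ≈ -33339.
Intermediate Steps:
E(b) = -8 + 4*b (E(b) = -7 + (4*b - 1) = -7 + (-1 + 4*b) = -8 + 4*b)
q(w) = w²
v(g, Y) = 1/(Y + Y²)
n = -1/17726 (n = 1/(-17726) = -1/17726 ≈ -5.6414e-5)
(-33339 + n) + v(E(7), 133) = (-33339 - 1/17726) + 1/(133*(1 + 133)) = -590967115/17726 + (1/133)/134 = -590967115/17726 + (1/133)*(1/134) = -590967115/17726 + 1/17822 = -2633053976451/78978193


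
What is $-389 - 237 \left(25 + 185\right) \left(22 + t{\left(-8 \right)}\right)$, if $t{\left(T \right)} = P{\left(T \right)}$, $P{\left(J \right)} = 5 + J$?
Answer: $-946019$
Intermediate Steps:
$t{\left(T \right)} = 5 + T$
$-389 - 237 \left(25 + 185\right) \left(22 + t{\left(-8 \right)}\right) = -389 - 237 \left(25 + 185\right) \left(22 + \left(5 - 8\right)\right) = -389 - 237 \cdot 210 \left(22 - 3\right) = -389 - 237 \cdot 210 \cdot 19 = -389 - 945630 = -946019$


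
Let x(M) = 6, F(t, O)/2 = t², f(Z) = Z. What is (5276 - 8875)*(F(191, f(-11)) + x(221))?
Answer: -262611832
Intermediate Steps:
F(t, O) = 2*t²
(5276 - 8875)*(F(191, f(-11)) + x(221)) = (5276 - 8875)*(2*191² + 6) = -3599*(2*36481 + 6) = -3599*(72962 + 6) = -3599*72968 = -262611832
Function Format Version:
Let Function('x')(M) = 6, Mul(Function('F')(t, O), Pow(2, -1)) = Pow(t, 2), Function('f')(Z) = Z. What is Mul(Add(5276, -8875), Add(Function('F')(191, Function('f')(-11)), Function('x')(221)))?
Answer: -262611832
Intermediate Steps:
Function('F')(t, O) = Mul(2, Pow(t, 2))
Mul(Add(5276, -8875), Add(Function('F')(191, Function('f')(-11)), Function('x')(221))) = Mul(Add(5276, -8875), Add(Mul(2, Pow(191, 2)), 6)) = Mul(-3599, Add(Mul(2, 36481), 6)) = Mul(-3599, Add(72962, 6)) = Mul(-3599, 72968) = -262611832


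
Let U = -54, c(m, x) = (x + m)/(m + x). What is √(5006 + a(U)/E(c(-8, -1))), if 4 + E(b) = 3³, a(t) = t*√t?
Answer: √(2648174 - 3726*I*√6)/23 ≈ 70.753 - 0.12192*I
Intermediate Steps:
c(m, x) = 1 (c(m, x) = (m + x)/(m + x) = 1)
a(t) = t^(3/2)
E(b) = 23 (E(b) = -4 + 3³ = -4 + 27 = 23)
√(5006 + a(U)/E(c(-8, -1))) = √(5006 + (-54)^(3/2)/23) = √(5006 - 162*I*√6*(1/23)) = √(5006 - 162*I*√6/23)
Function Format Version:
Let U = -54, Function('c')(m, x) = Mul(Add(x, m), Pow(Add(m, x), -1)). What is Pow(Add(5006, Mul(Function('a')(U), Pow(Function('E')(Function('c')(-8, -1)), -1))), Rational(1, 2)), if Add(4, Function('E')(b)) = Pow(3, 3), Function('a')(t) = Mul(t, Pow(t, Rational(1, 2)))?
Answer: Mul(Rational(1, 23), Pow(Add(2648174, Mul(-3726, I, Pow(6, Rational(1, 2)))), Rational(1, 2))) ≈ Add(70.753, Mul(-0.12192, I))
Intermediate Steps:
Function('c')(m, x) = 1 (Function('c')(m, x) = Mul(Add(m, x), Pow(Add(m, x), -1)) = 1)
Function('a')(t) = Pow(t, Rational(3, 2))
Function('E')(b) = 23 (Function('E')(b) = Add(-4, Pow(3, 3)) = Add(-4, 27) = 23)
Pow(Add(5006, Mul(Function('a')(U), Pow(Function('E')(Function('c')(-8, -1)), -1))), Rational(1, 2)) = Pow(Add(5006, Mul(Pow(-54, Rational(3, 2)), Pow(23, -1))), Rational(1, 2)) = Pow(Add(5006, Mul(Mul(-162, I, Pow(6, Rational(1, 2))), Rational(1, 23))), Rational(1, 2)) = Pow(Add(5006, Mul(Rational(-162, 23), I, Pow(6, Rational(1, 2)))), Rational(1, 2))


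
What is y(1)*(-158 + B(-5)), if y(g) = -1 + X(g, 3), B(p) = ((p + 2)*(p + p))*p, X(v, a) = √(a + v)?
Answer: -308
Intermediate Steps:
B(p) = 2*p²*(2 + p) (B(p) = ((2 + p)*(2*p))*p = (2*p*(2 + p))*p = 2*p²*(2 + p))
y(g) = -1 + √(3 + g)
y(1)*(-158 + B(-5)) = (-1 + √(3 + 1))*(-158 + 2*(-5)²*(2 - 5)) = (-1 + √4)*(-158 + 2*25*(-3)) = (-1 + 2)*(-158 - 150) = 1*(-308) = -308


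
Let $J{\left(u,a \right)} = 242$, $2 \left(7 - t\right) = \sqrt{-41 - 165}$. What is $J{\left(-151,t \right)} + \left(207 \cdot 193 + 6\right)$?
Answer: $40199$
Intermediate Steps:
$t = 7 - \frac{i \sqrt{206}}{2}$ ($t = 7 - \frac{\sqrt{-41 - 165}}{2} = 7 - \frac{\sqrt{-206}}{2} = 7 - \frac{i \sqrt{206}}{2} \approx 7.0 - 7.1764 i$)
$J{\left(-151,t \right)} + \left(207 \cdot 193 + 6\right) = 242 + \left(207 \cdot 193 + 6\right) = 242 + \left(39951 + 6\right) = 242 + 39957 = 40199$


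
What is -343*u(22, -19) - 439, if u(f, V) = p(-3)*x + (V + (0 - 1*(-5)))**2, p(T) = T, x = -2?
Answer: -69725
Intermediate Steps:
u(f, V) = 6 + (5 + V)**2 (u(f, V) = -3*(-2) + (V + (0 - 1*(-5)))**2 = 6 + (V + (0 + 5))**2 = 6 + (V + 5)**2 = 6 + (5 + V)**2)
-343*u(22, -19) - 439 = -343*(6 + (5 - 19)**2) - 439 = -343*(6 + (-14)**2) - 439 = -343*(6 + 196) - 439 = -343*202 - 439 = -69286 - 439 = -69725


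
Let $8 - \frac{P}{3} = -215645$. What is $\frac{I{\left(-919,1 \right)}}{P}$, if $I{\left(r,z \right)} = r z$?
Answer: $- \frac{919}{646959} \approx -0.0014205$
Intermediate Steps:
$P = 646959$ ($P = 24 - -646935 = 24 + 646935 = 646959$)
$\frac{I{\left(-919,1 \right)}}{P} = \frac{\left(-919\right) 1}{646959} = \left(-919\right) \frac{1}{646959} = - \frac{919}{646959}$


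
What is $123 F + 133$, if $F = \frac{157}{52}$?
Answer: $\frac{26227}{52} \approx 504.37$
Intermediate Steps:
$F = \frac{157}{52}$ ($F = 157 \cdot \frac{1}{52} = \frac{157}{52} \approx 3.0192$)
$123 F + 133 = 123 \cdot \frac{157}{52} + 133 = \frac{19311}{52} + 133 = \frac{26227}{52}$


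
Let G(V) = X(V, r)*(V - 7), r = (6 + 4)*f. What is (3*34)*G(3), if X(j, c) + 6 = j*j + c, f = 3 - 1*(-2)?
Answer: -21624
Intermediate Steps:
f = 5 (f = 3 + 2 = 5)
r = 50 (r = (6 + 4)*5 = 10*5 = 50)
X(j, c) = -6 + c + j² (X(j, c) = -6 + (j*j + c) = -6 + (j² + c) = -6 + (c + j²) = -6 + c + j²)
G(V) = (-7 + V)*(44 + V²) (G(V) = (-6 + 50 + V²)*(V - 7) = (44 + V²)*(-7 + V) = (-7 + V)*(44 + V²))
(3*34)*G(3) = (3*34)*((-7 + 3)*(44 + 3²)) = 102*(-4*(44 + 9)) = 102*(-4*53) = 102*(-212) = -21624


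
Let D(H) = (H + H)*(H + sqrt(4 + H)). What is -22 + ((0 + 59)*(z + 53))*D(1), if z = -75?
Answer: -2618 - 2596*sqrt(5) ≈ -8422.8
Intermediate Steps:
D(H) = 2*H*(H + sqrt(4 + H)) (D(H) = (2*H)*(H + sqrt(4 + H)) = 2*H*(H + sqrt(4 + H)))
-22 + ((0 + 59)*(z + 53))*D(1) = -22 + ((0 + 59)*(-75 + 53))*(2*1*(1 + sqrt(4 + 1))) = -22 + (59*(-22))*(2*1*(1 + sqrt(5))) = -22 - 1298*(2 + 2*sqrt(5)) = -22 + (-2596 - 2596*sqrt(5)) = -2618 - 2596*sqrt(5)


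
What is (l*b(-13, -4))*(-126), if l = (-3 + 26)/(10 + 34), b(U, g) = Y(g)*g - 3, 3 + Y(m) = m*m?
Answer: 7245/2 ≈ 3622.5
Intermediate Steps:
Y(m) = -3 + m**2 (Y(m) = -3 + m*m = -3 + m**2)
b(U, g) = -3 + g*(-3 + g**2) (b(U, g) = (-3 + g**2)*g - 3 = g*(-3 + g**2) - 3 = -3 + g*(-3 + g**2))
l = 23/44 ≈ 0.52273
(l*b(-13, -4))*(-126) = (23*(-3 - 4*(-3 + (-4)**2))/44)*(-126) = (23*(-3 - 4*(-3 + 16))/44)*(-126) = (23*(-3 - 4*13)/44)*(-126) = (23*(-3 - 52)/44)*(-126) = ((23/44)*(-55))*(-126) = -115/4*(-126) = 7245/2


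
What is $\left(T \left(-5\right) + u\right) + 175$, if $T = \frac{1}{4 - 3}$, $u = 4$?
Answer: $174$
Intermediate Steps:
$T = 1$ ($T = 1^{-1} = 1$)
$\left(T \left(-5\right) + u\right) + 175 = \left(1 \left(-5\right) + 4\right) + 175 = \left(-5 + 4\right) + 175 = -1 + 175 = 174$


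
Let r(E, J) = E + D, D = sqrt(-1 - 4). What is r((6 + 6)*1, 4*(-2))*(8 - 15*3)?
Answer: -444 - 37*I*sqrt(5) ≈ -444.0 - 82.734*I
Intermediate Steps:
D = I*sqrt(5) (D = sqrt(-5) = I*sqrt(5) ≈ 2.2361*I)
r(E, J) = E + I*sqrt(5)
r((6 + 6)*1, 4*(-2))*(8 - 15*3) = ((6 + 6)*1 + I*sqrt(5))*(8 - 15*3) = (12*1 + I*sqrt(5))*(8 - 45) = (12 + I*sqrt(5))*(-37) = -444 - 37*I*sqrt(5)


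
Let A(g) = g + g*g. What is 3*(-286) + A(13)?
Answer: -676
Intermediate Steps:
A(g) = g + g²
3*(-286) + A(13) = 3*(-286) + 13*(1 + 13) = -858 + 13*14 = -858 + 182 = -676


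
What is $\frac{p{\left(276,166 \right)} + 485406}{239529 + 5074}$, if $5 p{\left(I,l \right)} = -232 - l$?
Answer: $\frac{2426632}{1223015} \approx 1.9841$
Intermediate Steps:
$p{\left(I,l \right)} = - \frac{232}{5} - \frac{l}{5}$ ($p{\left(I,l \right)} = \frac{-232 - l}{5} = - \frac{232}{5} - \frac{l}{5}$)
$\frac{p{\left(276,166 \right)} + 485406}{239529 + 5074} = \frac{\left(- \frac{232}{5} - \frac{166}{5}\right) + 485406}{239529 + 5074} = \frac{\left(- \frac{232}{5} - \frac{166}{5}\right) + 485406}{244603} = \left(- \frac{398}{5} + 485406\right) \frac{1}{244603} = \frac{2426632}{5} \cdot \frac{1}{244603} = \frac{2426632}{1223015}$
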